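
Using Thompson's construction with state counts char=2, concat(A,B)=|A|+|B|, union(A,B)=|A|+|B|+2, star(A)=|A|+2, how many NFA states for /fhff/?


Syntax tree has 4 char leaf(s), 0 union(s), 0 star(s)
chars contribute 4×2 = 8; each union adds +2; each star adds +2
Total: 8 + 0 + 0 = 8 states


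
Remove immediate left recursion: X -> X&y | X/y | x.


Left-recursive alternatives: X&y, X/y; non-recursive: x
Introduce X': X -> xX', X' -> &yX' | /yX' | ε


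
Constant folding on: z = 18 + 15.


18 + 15 = 33 at compile time
Optimized: z = 33


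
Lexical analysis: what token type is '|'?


Pattern: operator symbol
Type: OPERATOR


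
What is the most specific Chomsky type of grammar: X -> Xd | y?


Left-linear: every RHS is a terminal or one nonterminal followed by a terminal
Classification: Type 3 (Regular)


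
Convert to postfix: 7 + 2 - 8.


Left to right (same or higher precedence on left)
Postfix: 7 2 + 8 -


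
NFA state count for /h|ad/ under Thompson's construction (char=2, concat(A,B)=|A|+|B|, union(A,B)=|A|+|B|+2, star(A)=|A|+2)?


Syntax tree has 3 char leaf(s), 1 union(s), 0 star(s)
chars contribute 3×2 = 6; each union adds +2; each star adds +2
Total: 6 + 2 + 0 = 8 states


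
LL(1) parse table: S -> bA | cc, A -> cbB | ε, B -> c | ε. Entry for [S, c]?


For [S, c]: 'c' ∈ FIRST(cc)
Entry: S -> cc


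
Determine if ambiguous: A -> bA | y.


right-linear, alternatives start with distinct terminals 'b' vs 'y': unique leftmost derivation
Unambiguous


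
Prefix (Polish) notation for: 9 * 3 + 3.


left-to-right (same/higher precedence on left): tree is (+ (* 9 3) 3)
Prefix: + * 9 3 3


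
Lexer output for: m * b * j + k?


Scan left to right, longest-match per lexeme
Tokens: ID(m), OP(*), ID(b), OP(*), ID(j), OP(+), ID(k)


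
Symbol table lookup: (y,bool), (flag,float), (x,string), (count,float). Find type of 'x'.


Lookup 'x' → type string


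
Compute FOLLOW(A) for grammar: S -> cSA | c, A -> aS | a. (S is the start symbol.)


$ ∈ FOLLOW(S). For each A -> αBβ: add FIRST(β)\{ε} to FOLLOW(B); if β nullable, add FOLLOW(A).
FOLLOW(A) = {$, a}


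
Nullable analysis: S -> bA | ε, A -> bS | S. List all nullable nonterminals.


A nonterminal is nullable iff some alternative derives ε (directly, or every symbol in it is nullable)
Nullable: {A, S}


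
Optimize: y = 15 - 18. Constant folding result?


15 - 18 = -3 at compile time
Optimized: y = -3


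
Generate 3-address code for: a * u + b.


Break into single-operator statements:
t1 = a * u
t2 = t1 + b


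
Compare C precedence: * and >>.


'*' is multiplicative (level 10); '>>' is shift (level 8)
Higher level binds tighter
'*' has higher precedence than '>>'


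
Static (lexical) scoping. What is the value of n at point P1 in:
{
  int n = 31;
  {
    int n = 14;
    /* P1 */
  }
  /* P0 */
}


n declared in the same block as P1
n = 14


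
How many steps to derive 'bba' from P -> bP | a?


Derivation: P => bP => bbP => bba
Steps: 3


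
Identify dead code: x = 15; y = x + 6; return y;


x is read by y's definition; y is returned
No dead code


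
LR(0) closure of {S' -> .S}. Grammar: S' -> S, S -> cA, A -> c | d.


Start: S' -> .S
For each item with dot before a nonterminal B, add B -> .γ for every B-production
Closure: [S' -> .S, S -> .cA]


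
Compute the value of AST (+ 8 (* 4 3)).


Evaluate inner: (* 4 3) = 12
Evaluate root: (+ 8 12) = 20
Result: 20


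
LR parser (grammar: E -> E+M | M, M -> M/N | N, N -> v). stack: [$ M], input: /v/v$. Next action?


shift '/' to continue M -> M/N
Action: shift


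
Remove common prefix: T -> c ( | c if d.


Common prefix: 'c'
Factored: T -> c T', T' -> ( | if d


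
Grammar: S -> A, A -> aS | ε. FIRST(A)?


Per alternative of A: FIRST(aS) = {a}; FIRST(ε) = {ε}
FIRST(A) = {a, ε}


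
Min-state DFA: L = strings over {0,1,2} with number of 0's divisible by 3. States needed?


Track (count of 0) mod 3: states 0..2, accept at 0
Minimal DFA: 3 states


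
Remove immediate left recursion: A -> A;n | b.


Left-recursive alternatives: A;n; non-recursive: b
Introduce A': A -> bA', A' -> ;nA' | ε


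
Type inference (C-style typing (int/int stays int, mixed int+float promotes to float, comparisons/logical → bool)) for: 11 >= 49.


Operand types: int >= int
Rule: comparison yields bool
Result type: bool


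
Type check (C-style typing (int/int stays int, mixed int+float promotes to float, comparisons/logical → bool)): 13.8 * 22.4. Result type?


Operand types: float * float
Rule: mixed int/float promotes to float; int/int stays int
Result type: float


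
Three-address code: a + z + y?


Break into single-operator statements:
t1 = a + z
t2 = t1 + y


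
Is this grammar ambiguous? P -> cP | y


right-linear, alternatives start with distinct terminals 'c' vs 'y': unique leftmost derivation
Unambiguous


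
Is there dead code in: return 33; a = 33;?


statement follows a return and is unreachable
Dead: 'a = 33'


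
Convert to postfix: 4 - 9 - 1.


Left to right (same or higher precedence on left)
Postfix: 4 9 - 1 -


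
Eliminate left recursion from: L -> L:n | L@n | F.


Left-recursive alternatives: L:n, L@n; non-recursive: F
Introduce L': L -> FL', L' -> :nL' | @nL' | ε


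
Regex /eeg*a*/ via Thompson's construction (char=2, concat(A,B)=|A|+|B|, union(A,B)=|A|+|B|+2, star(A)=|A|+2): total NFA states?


Syntax tree has 4 char leaf(s), 0 union(s), 2 star(s)
chars contribute 4×2 = 8; each union adds +2; each star adds +2
Total: 8 + 0 + 4 = 12 states


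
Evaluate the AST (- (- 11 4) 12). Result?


Evaluate inner: (- 11 4) = 7
Evaluate root: (- 7 12) = -5
Result: -5


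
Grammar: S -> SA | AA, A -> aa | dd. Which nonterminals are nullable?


A nonterminal is nullable iff some alternative derives ε (directly, or every symbol in it is nullable)
Nullable: {}


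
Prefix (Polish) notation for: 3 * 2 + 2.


left-to-right (same/higher precedence on left): tree is (+ (* 3 2) 2)
Prefix: + * 3 2 2


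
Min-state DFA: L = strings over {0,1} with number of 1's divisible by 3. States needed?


Track (count of 1) mod 3: states 0..2, accept at 0
Minimal DFA: 3 states


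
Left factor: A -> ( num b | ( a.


Common prefix: '('
Factored: A -> ( A', A' -> num b | a


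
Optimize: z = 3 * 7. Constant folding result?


3 * 7 = 21 at compile time
Optimized: z = 21


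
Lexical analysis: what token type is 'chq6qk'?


Pattern: letter/underscore followed by alphanumerics, not a keyword
Type: IDENTIFIER


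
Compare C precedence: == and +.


'+' is additive (level 9); '==' is equality (level 6)
Higher level binds tighter
'+' has higher precedence than '=='


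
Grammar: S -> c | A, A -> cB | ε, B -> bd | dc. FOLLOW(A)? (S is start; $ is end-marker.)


$ ∈ FOLLOW(S). For each A -> αBβ: add FIRST(β)\{ε} to FOLLOW(B); if β nullable, add FOLLOW(A).
FOLLOW(A) = {$}


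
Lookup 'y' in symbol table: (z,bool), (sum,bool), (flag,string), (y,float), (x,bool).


Lookup 'y' → type float


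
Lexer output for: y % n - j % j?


Scan left to right, longest-match per lexeme
Tokens: ID(y), OP(%), ID(n), OP(-), ID(j), OP(%), ID(j)


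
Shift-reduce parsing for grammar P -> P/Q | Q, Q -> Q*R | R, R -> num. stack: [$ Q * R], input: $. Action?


handle 'Q*R' on top
Action: reduce (Q -> Q*R)


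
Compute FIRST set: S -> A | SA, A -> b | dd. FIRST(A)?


Per alternative of A: FIRST(b) = {b}; FIRST(dd) = {d}
FIRST(A) = {b, d}


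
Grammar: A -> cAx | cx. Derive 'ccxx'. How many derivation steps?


Derivation: A => cAx => ccxx
Steps: 2


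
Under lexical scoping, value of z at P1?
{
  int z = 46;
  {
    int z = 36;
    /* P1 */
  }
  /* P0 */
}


z declared in the same block as P1
z = 36


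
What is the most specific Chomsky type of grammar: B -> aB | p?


Right-linear: every RHS is a terminal or a terminal followed by one nonterminal
Classification: Type 3 (Regular)


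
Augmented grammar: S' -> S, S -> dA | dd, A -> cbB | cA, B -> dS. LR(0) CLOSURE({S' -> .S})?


Start: S' -> .S
For each item with dot before a nonterminal B, add B -> .γ for every B-production
Closure: [S' -> .S, S -> .dA, S -> .dd]


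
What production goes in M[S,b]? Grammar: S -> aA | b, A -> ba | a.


For [S, b]: 'b' ∈ FIRST(b)
Entry: S -> b


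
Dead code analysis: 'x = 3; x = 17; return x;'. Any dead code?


first assignment to x is overwritten before any read
Dead: 'x = 3'


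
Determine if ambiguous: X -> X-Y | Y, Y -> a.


precedence layered via separate nonterminal Y: deterministic
Unambiguous


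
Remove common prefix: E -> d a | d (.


Common prefix: 'd'
Factored: E -> d E', E' -> a | (


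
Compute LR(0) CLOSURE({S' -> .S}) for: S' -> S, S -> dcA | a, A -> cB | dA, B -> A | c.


Start: S' -> .S
For each item with dot before a nonterminal B, add B -> .γ for every B-production
Closure: [S' -> .S, S -> .dcA, S -> .a]


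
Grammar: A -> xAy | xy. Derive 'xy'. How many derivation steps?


Derivation: A => xy
Steps: 1


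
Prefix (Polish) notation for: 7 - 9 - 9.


left-to-right (same/higher precedence on left): tree is (- (- 7 9) 9)
Prefix: - - 7 9 9


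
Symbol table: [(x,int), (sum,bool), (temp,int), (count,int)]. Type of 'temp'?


Lookup 'temp' → type int


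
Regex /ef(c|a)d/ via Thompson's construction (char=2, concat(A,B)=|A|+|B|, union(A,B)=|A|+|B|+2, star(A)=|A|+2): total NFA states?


Syntax tree has 5 char leaf(s), 1 union(s), 0 star(s)
chars contribute 5×2 = 10; each union adds +2; each star adds +2
Total: 10 + 2 + 0 = 12 states


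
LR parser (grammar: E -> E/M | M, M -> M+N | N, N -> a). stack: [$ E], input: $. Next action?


start symbol E on stack, input exhausted
Action: accept


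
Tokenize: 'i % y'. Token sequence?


Scan left to right, longest-match per lexeme
Tokens: ID(i), OP(%), ID(y)


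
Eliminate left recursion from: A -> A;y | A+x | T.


Left-recursive alternatives: A;y, A+x; non-recursive: T
Introduce A': A -> TA', A' -> ;yA' | +xA' | ε


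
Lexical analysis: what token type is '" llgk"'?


Pattern: double-quoted sequence
Type: STRING_LITERAL


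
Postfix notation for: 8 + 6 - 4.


Left to right (same or higher precedence on left)
Postfix: 8 6 + 4 -


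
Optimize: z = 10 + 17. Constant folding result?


10 + 17 = 27 at compile time
Optimized: z = 27


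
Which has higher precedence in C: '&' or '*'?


'*' is multiplicative (level 10); '&' is bitwise AND (level 5)
Higher level binds tighter
'*' has higher precedence than '&'


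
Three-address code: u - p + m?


Break into single-operator statements:
t1 = u - p
t2 = t1 + m


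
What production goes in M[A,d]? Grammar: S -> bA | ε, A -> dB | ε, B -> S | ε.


For [A, d]: 'd' ∈ FIRST(dB)
Entry: A -> dB


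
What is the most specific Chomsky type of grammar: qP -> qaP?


LHS has context (more than one symbol) and |LHS| ≤ |RHS|
Classification: Type 1 (Context-Sensitive)


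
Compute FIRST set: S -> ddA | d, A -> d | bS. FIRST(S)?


Per alternative of S: FIRST(ddA) = {d}; FIRST(d) = {d}
FIRST(S) = {d}


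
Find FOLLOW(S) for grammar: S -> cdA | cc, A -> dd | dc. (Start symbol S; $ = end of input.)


$ ∈ FOLLOW(S). For each A -> αBβ: add FIRST(β)\{ε} to FOLLOW(B); if β nullable, add FOLLOW(A).
FOLLOW(S) = {$}


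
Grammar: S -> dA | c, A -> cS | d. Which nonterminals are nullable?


A nonterminal is nullable iff some alternative derives ε (directly, or every symbol in it is nullable)
Nullable: {}


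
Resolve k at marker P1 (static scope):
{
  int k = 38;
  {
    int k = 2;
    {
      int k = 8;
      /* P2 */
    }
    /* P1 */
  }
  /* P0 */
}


k declared in the same block as P1
k = 2


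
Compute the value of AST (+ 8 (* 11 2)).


Evaluate inner: (* 11 2) = 22
Evaluate root: (+ 8 22) = 30
Result: 30


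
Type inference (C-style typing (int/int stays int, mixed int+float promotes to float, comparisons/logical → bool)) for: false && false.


Operand types: bool && bool
Rule: logical operators take bool operands and yield bool
Result type: bool


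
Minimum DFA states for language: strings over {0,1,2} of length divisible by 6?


Track length mod 6: states 0..5, accept at 0
Minimal DFA: 6 states


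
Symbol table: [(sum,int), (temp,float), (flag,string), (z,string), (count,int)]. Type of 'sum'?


Lookup 'sum' → type int


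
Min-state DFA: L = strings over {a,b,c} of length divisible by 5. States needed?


Track length mod 5: states 0..4, accept at 0
Minimal DFA: 5 states


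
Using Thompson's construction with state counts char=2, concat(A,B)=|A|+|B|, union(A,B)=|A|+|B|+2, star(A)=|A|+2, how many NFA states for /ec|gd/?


Syntax tree has 4 char leaf(s), 1 union(s), 0 star(s)
chars contribute 4×2 = 8; each union adds +2; each star adds +2
Total: 8 + 2 + 0 = 10 states


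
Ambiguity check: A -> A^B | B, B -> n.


precedence layered via separate nonterminal B: deterministic
Unambiguous


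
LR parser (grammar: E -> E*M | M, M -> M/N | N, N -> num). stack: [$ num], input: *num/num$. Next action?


'num' on top is the handle for N -> num
Action: reduce (N -> num)


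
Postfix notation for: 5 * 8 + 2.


Left to right (same or higher precedence on left)
Postfix: 5 8 * 2 +


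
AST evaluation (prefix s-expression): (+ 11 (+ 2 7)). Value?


Evaluate inner: (+ 2 7) = 9
Evaluate root: (+ 11 9) = 20
Result: 20


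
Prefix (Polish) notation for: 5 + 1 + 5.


left-to-right (same/higher precedence on left): tree is (+ (+ 5 1) 5)
Prefix: + + 5 1 5


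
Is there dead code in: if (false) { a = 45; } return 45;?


condition is constant false, so the whole block is unreachable
Dead: 'if (false) { a = 45; }'


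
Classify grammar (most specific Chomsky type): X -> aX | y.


Right-linear: every RHS is a terminal or a terminal followed by one nonterminal
Classification: Type 3 (Regular)


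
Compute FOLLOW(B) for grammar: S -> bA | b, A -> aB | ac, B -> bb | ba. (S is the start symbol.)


$ ∈ FOLLOW(S). For each A -> αBβ: add FIRST(β)\{ε} to FOLLOW(B); if β nullable, add FOLLOW(A).
FOLLOW(B) = {$}


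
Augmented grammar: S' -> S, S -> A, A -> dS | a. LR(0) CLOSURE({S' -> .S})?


Start: S' -> .S
For each item with dot before a nonterminal B, add B -> .γ for every B-production
Closure: [S' -> .S, S -> .A, A -> .dS, A -> .a]


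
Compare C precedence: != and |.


'!=' is equality (level 6); '|' is bitwise OR (level 3)
Higher level binds tighter
'!=' has higher precedence than '|'


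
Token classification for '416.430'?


Pattern: digits with a decimal point
Type: FLOAT_LITERAL


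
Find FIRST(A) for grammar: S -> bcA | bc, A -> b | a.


Per alternative of A: FIRST(b) = {b}; FIRST(a) = {a}
FIRST(A) = {a, b}


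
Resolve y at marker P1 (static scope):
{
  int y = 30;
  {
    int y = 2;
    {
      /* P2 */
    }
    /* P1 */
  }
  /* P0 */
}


y declared in the same block as P1
y = 2


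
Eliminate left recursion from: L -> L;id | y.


Left-recursive alternatives: L;id; non-recursive: y
Introduce L': L -> yL', L' -> ;idL' | ε


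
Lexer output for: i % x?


Scan left to right, longest-match per lexeme
Tokens: ID(i), OP(%), ID(x)


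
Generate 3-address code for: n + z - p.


Break into single-operator statements:
t1 = n + z
t2 = t1 - p


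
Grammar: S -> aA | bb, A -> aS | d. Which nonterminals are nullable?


A nonterminal is nullable iff some alternative derives ε (directly, or every symbol in it is nullable)
Nullable: {}


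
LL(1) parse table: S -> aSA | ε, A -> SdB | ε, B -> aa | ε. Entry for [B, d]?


For [B, d]: ε is nullable and 'd' ∈ FOLLOW(B)
Entry: B -> ε


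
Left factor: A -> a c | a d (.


Common prefix: 'a'
Factored: A -> a A', A' -> c | d (


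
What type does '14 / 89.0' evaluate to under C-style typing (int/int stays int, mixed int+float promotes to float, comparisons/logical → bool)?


Operand types: int / float
Rule: mixed int/float promotes to float; int/int stays int
Result type: float


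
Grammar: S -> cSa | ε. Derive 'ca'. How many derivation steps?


Derivation: S => cSa => ca
Steps: 2


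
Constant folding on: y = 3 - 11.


3 - 11 = -8 at compile time
Optimized: y = -8


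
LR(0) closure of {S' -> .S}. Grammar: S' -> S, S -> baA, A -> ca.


Start: S' -> .S
For each item with dot before a nonterminal B, add B -> .γ for every B-production
Closure: [S' -> .S, S -> .baA]


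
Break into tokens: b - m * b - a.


Scan left to right, longest-match per lexeme
Tokens: ID(b), OP(-), ID(m), OP(*), ID(b), OP(-), ID(a)


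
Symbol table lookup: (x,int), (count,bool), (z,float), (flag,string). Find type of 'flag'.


Lookup 'flag' → type string


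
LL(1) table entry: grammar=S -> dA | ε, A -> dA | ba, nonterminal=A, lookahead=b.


For [A, b]: 'b' ∈ FIRST(ba)
Entry: A -> ba


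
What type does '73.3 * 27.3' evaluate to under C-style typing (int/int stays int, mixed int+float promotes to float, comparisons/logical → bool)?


Operand types: float * float
Rule: mixed int/float promotes to float; int/int stays int
Result type: float


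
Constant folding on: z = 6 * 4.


6 * 4 = 24 at compile time
Optimized: z = 24


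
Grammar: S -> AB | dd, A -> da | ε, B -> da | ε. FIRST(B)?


Per alternative of B: FIRST(da) = {d}; FIRST(ε) = {ε}
FIRST(B) = {d, ε}


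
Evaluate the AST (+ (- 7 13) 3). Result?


Evaluate inner: (- 7 13) = -6
Evaluate root: (+ -6 3) = -3
Result: -3


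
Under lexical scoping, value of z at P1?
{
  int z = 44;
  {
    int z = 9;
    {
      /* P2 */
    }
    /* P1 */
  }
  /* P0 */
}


z declared in the same block as P1
z = 9


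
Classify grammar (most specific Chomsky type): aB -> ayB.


LHS has context (more than one symbol) and |LHS| ≤ |RHS|
Classification: Type 1 (Context-Sensitive)


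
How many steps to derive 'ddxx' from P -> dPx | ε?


Derivation: P => dPx => ddPxx => ddxx
Steps: 3


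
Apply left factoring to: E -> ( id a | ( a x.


Common prefix: '('
Factored: E -> ( E', E' -> id a | a x


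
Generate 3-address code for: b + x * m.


Break into single-operator statements:
t1 = x * m
t2 = b + t1


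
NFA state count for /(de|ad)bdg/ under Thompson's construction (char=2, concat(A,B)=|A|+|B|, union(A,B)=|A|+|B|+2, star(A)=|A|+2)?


Syntax tree has 7 char leaf(s), 1 union(s), 0 star(s)
chars contribute 7×2 = 14; each union adds +2; each star adds +2
Total: 14 + 2 + 0 = 16 states


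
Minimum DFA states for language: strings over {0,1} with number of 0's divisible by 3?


Track (count of 0) mod 3: states 0..2, accept at 0
Minimal DFA: 3 states


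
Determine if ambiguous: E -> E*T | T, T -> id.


precedence layered via separate nonterminal T: deterministic
Unambiguous


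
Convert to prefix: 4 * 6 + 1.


left-to-right (same/higher precedence on left): tree is (+ (* 4 6) 1)
Prefix: + * 4 6 1


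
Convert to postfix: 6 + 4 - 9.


Left to right (same or higher precedence on left)
Postfix: 6 4 + 9 -


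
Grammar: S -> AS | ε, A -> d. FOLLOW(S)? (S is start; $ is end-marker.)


$ ∈ FOLLOW(S). For each A -> αBβ: add FIRST(β)\{ε} to FOLLOW(B); if β nullable, add FOLLOW(A).
FOLLOW(S) = {$}


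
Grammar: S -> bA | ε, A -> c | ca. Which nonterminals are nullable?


A nonterminal is nullable iff some alternative derives ε (directly, or every symbol in it is nullable)
Nullable: {S}


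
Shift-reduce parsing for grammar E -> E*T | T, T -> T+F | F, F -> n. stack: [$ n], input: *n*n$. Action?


'n' on top is the handle for F -> n
Action: reduce (F -> n)


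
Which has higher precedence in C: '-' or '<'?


'-' is additive (level 9); '<' is relational (level 7)
Higher level binds tighter
'-' has higher precedence than '<'


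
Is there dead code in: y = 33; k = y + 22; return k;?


y is read by k's definition; k is returned
No dead code


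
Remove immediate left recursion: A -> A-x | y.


Left-recursive alternatives: A-x; non-recursive: y
Introduce A': A -> yA', A' -> -xA' | ε


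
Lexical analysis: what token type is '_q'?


Pattern: letter/underscore followed by alphanumerics, not a keyword
Type: IDENTIFIER


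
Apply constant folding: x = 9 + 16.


9 + 16 = 25 at compile time
Optimized: x = 25


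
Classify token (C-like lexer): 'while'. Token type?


Pattern: reserved word
Type: KEYWORD


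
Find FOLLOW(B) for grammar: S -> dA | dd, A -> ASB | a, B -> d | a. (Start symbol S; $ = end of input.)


$ ∈ FOLLOW(S). For each A -> αBβ: add FIRST(β)\{ε} to FOLLOW(B); if β nullable, add FOLLOW(A).
FOLLOW(B) = {$, a, d}


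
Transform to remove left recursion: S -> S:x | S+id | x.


Left-recursive alternatives: S:x, S+id; non-recursive: x
Introduce S': S -> xS', S' -> :xS' | +idS' | ε


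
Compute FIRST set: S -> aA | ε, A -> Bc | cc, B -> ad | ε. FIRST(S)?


Per alternative of S: FIRST(aA) = {a}; FIRST(ε) = {ε}
FIRST(S) = {a, ε}


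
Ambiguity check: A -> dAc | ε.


balanced d^n…c^n: each string has a unique parse
Unambiguous


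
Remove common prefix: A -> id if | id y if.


Common prefix: 'id'
Factored: A -> id A', A' -> if | y if


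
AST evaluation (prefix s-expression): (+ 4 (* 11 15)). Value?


Evaluate inner: (* 11 15) = 165
Evaluate root: (+ 4 165) = 169
Result: 169


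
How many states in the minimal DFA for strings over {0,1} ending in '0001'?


Track the longest suffix of input matching a prefix of '0001': 5 classes (prefixes of length 0..4)
Minimal DFA: 5 states


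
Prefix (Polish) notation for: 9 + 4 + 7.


left-to-right (same/higher precedence on left): tree is (+ (+ 9 4) 7)
Prefix: + + 9 4 7


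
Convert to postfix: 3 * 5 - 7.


Left to right (same or higher precedence on left)
Postfix: 3 5 * 7 -


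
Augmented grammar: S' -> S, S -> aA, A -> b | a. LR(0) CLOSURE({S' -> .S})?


Start: S' -> .S
For each item with dot before a nonterminal B, add B -> .γ for every B-production
Closure: [S' -> .S, S -> .aA]


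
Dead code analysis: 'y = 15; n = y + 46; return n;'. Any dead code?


y is read by n's definition; n is returned
No dead code


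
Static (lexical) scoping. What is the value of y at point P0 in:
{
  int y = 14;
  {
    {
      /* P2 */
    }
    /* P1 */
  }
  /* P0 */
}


y declared in the same block as P0
y = 14


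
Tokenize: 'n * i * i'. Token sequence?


Scan left to right, longest-match per lexeme
Tokens: ID(n), OP(*), ID(i), OP(*), ID(i)


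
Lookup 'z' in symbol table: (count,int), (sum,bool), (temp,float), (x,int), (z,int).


Lookup 'z' → type int


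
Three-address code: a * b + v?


Break into single-operator statements:
t1 = a * b
t2 = t1 + v


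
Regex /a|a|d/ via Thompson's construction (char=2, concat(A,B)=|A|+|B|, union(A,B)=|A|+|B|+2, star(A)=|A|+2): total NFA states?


Syntax tree has 3 char leaf(s), 2 union(s), 0 star(s)
chars contribute 3×2 = 6; each union adds +2; each star adds +2
Total: 6 + 4 + 0 = 10 states


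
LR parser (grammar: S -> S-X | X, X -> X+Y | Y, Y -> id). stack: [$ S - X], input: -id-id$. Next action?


handle 'S-X' on top; lookahead ∈ FOLLOW(S) = {-, $}
Action: reduce (S -> S-X)


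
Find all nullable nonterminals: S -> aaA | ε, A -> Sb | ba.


A nonterminal is nullable iff some alternative derives ε (directly, or every symbol in it is nullable)
Nullable: {S}


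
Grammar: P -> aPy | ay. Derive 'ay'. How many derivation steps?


Derivation: P => ay
Steps: 1


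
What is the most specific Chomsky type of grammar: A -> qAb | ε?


Single nonterminal LHS, but q^n b^n is not regular
Classification: Type 2 (Context-Free)


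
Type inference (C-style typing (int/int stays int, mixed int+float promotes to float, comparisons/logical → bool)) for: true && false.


Operand types: bool && bool
Rule: logical operators take bool operands and yield bool
Result type: bool


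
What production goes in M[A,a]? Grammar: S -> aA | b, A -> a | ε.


For [A, a]: 'a' ∈ FIRST(a)
Entry: A -> a


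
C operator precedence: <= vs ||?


'<=' is relational (level 7); '||' is logical OR (level 1)
Higher level binds tighter
'<=' has higher precedence than '||'


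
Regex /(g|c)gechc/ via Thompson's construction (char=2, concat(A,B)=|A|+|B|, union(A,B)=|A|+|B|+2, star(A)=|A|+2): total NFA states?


Syntax tree has 7 char leaf(s), 1 union(s), 0 star(s)
chars contribute 7×2 = 14; each union adds +2; each star adds +2
Total: 14 + 2 + 0 = 16 states


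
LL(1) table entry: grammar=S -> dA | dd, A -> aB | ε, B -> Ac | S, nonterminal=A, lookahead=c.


For [A, c]: ε is nullable and 'c' ∈ FOLLOW(A)
Entry: A -> ε


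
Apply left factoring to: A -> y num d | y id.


Common prefix: 'y'
Factored: A -> y A', A' -> num d | id


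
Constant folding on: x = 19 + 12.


19 + 12 = 31 at compile time
Optimized: x = 31


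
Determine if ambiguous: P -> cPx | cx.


balanced c^n…x^n: each string has a unique parse
Unambiguous


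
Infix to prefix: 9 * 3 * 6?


left-to-right (same/higher precedence on left): tree is (* (* 9 3) 6)
Prefix: * * 9 3 6


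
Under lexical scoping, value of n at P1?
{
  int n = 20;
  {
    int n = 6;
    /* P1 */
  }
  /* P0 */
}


n declared in the same block as P1
n = 6


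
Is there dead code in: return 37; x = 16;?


statement follows a return and is unreachable
Dead: 'x = 16'


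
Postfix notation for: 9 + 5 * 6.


* has higher precedence, evaluate 5*6 first
Postfix: 9 5 6 * +


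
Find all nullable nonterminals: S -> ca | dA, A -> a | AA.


A nonterminal is nullable iff some alternative derives ε (directly, or every symbol in it is nullable)
Nullable: {}


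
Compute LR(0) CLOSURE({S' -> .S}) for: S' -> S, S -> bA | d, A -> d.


Start: S' -> .S
For each item with dot before a nonterminal B, add B -> .γ for every B-production
Closure: [S' -> .S, S -> .bA, S -> .d]


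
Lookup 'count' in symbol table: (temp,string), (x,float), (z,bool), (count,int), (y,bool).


Lookup 'count' → type int


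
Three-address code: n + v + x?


Break into single-operator statements:
t1 = n + v
t2 = t1 + x


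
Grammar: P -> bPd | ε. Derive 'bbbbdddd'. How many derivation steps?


Derivation: P => bPd => bbPdd => bbbPddd => bbbbPdddd => bbbbdddd
Steps: 5


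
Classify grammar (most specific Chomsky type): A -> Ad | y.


Left-linear: every RHS is a terminal or one nonterminal followed by a terminal
Classification: Type 3 (Regular)


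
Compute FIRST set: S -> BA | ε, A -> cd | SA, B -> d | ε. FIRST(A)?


Per alternative of A: FIRST(cd) = {c}; FIRST(SA) = {c, d}
FIRST(A) = {c, d}


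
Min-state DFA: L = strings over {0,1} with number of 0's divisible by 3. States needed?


Track (count of 0) mod 3: states 0..2, accept at 0
Minimal DFA: 3 states


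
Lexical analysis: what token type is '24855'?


Pattern: digits only
Type: INTEGER_LITERAL


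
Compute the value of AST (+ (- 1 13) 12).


Evaluate inner: (- 1 13) = -12
Evaluate root: (+ -12 12) = 0
Result: 0


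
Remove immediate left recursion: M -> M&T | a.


Left-recursive alternatives: M&T; non-recursive: a
Introduce M': M -> aM', M' -> &TM' | ε


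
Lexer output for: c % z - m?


Scan left to right, longest-match per lexeme
Tokens: ID(c), OP(%), ID(z), OP(-), ID(m)


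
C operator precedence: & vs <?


'<' is relational (level 7); '&' is bitwise AND (level 5)
Higher level binds tighter
'<' has higher precedence than '&'


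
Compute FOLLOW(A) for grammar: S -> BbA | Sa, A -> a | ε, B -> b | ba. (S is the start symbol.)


$ ∈ FOLLOW(S). For each A -> αBβ: add FIRST(β)\{ε} to FOLLOW(B); if β nullable, add FOLLOW(A).
FOLLOW(A) = {$, a}


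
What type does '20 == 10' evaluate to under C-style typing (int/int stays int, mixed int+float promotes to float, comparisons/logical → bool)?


Operand types: int == int
Rule: comparison yields bool
Result type: bool


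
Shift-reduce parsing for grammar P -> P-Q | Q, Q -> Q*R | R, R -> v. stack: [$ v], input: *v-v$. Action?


'v' on top is the handle for R -> v
Action: reduce (R -> v)


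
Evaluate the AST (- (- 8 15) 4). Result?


Evaluate inner: (- 8 15) = -7
Evaluate root: (- -7 4) = -11
Result: -11


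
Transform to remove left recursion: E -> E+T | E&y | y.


Left-recursive alternatives: E+T, E&y; non-recursive: y
Introduce E': E -> yE', E' -> +TE' | &yE' | ε


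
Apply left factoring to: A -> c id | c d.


Common prefix: 'c'
Factored: A -> c A', A' -> id | d


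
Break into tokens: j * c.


Scan left to right, longest-match per lexeme
Tokens: ID(j), OP(*), ID(c)


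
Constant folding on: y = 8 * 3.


8 * 3 = 24 at compile time
Optimized: y = 24


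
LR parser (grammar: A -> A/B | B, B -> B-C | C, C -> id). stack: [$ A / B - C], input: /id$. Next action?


handle 'B-C' on top
Action: reduce (B -> B-C)


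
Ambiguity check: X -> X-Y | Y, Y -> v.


precedence layered via separate nonterminal Y: deterministic
Unambiguous


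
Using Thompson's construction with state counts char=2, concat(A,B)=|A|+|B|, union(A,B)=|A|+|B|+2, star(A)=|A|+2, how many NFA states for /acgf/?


Syntax tree has 4 char leaf(s), 0 union(s), 0 star(s)
chars contribute 4×2 = 8; each union adds +2; each star adds +2
Total: 8 + 0 + 0 = 8 states


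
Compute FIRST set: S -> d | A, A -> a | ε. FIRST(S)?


Per alternative of S: FIRST(d) = {d}; FIRST(A) = {a, ε}
FIRST(S) = {a, d, ε}


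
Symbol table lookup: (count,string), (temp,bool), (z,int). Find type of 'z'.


Lookup 'z' → type int


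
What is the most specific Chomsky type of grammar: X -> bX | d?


Right-linear: every RHS is a terminal or a terminal followed by one nonterminal
Classification: Type 3 (Regular)


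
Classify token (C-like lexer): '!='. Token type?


Pattern: operator symbol
Type: OPERATOR


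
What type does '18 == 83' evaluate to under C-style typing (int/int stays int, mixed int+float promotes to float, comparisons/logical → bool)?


Operand types: int == int
Rule: comparison yields bool
Result type: bool


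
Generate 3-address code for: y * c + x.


Break into single-operator statements:
t1 = y * c
t2 = t1 + x


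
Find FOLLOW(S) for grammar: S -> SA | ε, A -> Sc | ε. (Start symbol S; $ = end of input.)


$ ∈ FOLLOW(S). For each A -> αBβ: add FIRST(β)\{ε} to FOLLOW(B); if β nullable, add FOLLOW(A).
FOLLOW(S) = {$, c}


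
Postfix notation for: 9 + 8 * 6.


* has higher precedence, evaluate 8*6 first
Postfix: 9 8 6 * +


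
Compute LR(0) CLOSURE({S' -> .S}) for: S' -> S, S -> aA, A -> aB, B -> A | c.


Start: S' -> .S
For each item with dot before a nonterminal B, add B -> .γ for every B-production
Closure: [S' -> .S, S -> .aA]


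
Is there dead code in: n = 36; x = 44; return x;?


n is assigned but never read
Dead: 'n = 36'


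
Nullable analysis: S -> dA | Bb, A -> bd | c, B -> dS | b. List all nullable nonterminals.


A nonterminal is nullable iff some alternative derives ε (directly, or every symbol in it is nullable)
Nullable: {}


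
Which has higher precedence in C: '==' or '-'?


'-' is additive (level 9); '==' is equality (level 6)
Higher level binds tighter
'-' has higher precedence than '=='


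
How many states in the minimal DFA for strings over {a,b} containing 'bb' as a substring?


KMP-style automaton: 2 progress states + 1 absorbing accept = 3
Minimal DFA: 3 states


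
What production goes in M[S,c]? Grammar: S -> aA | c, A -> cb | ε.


For [S, c]: 'c' ∈ FIRST(c)
Entry: S -> c


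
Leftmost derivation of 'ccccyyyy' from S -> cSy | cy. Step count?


Derivation: S => cSy => ccSyy => cccSyyy => ccccyyyy
Steps: 4


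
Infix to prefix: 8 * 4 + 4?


left-to-right (same/higher precedence on left): tree is (+ (* 8 4) 4)
Prefix: + * 8 4 4


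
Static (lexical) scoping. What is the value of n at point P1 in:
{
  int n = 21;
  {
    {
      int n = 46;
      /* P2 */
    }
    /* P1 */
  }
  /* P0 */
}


P1's block does not declare n; resolves to the enclosing declaration at depth 0
n = 21


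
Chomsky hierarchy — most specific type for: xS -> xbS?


LHS has context (more than one symbol) and |LHS| ≤ |RHS|
Classification: Type 1 (Context-Sensitive)


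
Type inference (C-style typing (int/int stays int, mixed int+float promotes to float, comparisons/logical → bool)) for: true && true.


Operand types: bool && bool
Rule: logical operators take bool operands and yield bool
Result type: bool


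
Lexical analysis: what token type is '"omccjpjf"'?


Pattern: double-quoted sequence
Type: STRING_LITERAL


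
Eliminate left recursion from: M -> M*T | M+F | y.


Left-recursive alternatives: M*T, M+F; non-recursive: y
Introduce M': M -> yM', M' -> *TM' | +FM' | ε


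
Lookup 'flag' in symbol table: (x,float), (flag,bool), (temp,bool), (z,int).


Lookup 'flag' → type bool


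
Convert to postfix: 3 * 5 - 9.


Left to right (same or higher precedence on left)
Postfix: 3 5 * 9 -


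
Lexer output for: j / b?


Scan left to right, longest-match per lexeme
Tokens: ID(j), OP(/), ID(b)


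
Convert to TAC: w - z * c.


Break into single-operator statements:
t1 = z * c
t2 = w - t1


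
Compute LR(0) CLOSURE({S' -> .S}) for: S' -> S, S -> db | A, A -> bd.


Start: S' -> .S
For each item with dot before a nonterminal B, add B -> .γ for every B-production
Closure: [S' -> .S, S -> .db, S -> .A, A -> .bd]


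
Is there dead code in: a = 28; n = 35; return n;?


a is assigned but never read
Dead: 'a = 28'


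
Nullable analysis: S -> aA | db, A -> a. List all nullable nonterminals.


A nonterminal is nullable iff some alternative derives ε (directly, or every symbol in it is nullable)
Nullable: {}


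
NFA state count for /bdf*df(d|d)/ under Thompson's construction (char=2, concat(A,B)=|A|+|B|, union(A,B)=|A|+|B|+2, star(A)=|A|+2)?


Syntax tree has 7 char leaf(s), 1 union(s), 1 star(s)
chars contribute 7×2 = 14; each union adds +2; each star adds +2
Total: 14 + 2 + 2 = 18 states


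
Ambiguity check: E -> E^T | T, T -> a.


precedence layered via separate nonterminal T: deterministic
Unambiguous


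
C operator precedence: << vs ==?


'<<' is shift (level 8); '==' is equality (level 6)
Higher level binds tighter
'<<' has higher precedence than '=='


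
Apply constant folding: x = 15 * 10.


15 * 10 = 150 at compile time
Optimized: x = 150


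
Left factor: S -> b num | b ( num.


Common prefix: 'b'
Factored: S -> b S', S' -> num | ( num


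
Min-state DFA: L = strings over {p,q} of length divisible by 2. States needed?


Track length mod 2: states 0..1, accept at 0
Minimal DFA: 2 states


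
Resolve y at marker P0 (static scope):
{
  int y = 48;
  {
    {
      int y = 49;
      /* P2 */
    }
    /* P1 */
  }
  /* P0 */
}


y declared in the same block as P0
y = 48


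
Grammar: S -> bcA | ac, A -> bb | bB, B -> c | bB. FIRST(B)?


Per alternative of B: FIRST(c) = {c}; FIRST(bB) = {b}
FIRST(B) = {b, c}


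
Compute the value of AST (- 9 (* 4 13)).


Evaluate inner: (* 4 13) = 52
Evaluate root: (- 9 52) = -43
Result: -43


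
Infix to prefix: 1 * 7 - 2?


left-to-right (same/higher precedence on left): tree is (- (* 1 7) 2)
Prefix: - * 1 7 2


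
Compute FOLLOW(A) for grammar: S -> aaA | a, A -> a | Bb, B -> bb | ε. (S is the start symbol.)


$ ∈ FOLLOW(S). For each A -> αBβ: add FIRST(β)\{ε} to FOLLOW(B); if β nullable, add FOLLOW(A).
FOLLOW(A) = {$}


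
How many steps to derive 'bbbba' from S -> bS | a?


Derivation: S => bS => bbS => bbbS => bbbbS => bbbba
Steps: 5


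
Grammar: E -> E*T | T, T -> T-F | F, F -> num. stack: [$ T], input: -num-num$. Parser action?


shift '-' to continue T -> T-F
Action: shift


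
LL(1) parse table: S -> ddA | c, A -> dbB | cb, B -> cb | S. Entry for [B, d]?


For [B, d]: 'd' ∈ FIRST(S)
Entry: B -> S


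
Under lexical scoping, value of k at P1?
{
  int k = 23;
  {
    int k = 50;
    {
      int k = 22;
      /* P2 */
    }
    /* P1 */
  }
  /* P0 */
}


k declared in the same block as P1
k = 50


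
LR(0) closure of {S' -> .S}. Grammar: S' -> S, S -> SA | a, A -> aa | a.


Start: S' -> .S
For each item with dot before a nonterminal B, add B -> .γ for every B-production
Closure: [S' -> .S, S -> .SA, S -> .a]


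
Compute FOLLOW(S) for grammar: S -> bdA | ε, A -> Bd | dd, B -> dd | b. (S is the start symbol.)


$ ∈ FOLLOW(S). For each A -> αBβ: add FIRST(β)\{ε} to FOLLOW(B); if β nullable, add FOLLOW(A).
FOLLOW(S) = {$}


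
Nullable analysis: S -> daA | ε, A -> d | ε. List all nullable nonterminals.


A nonterminal is nullable iff some alternative derives ε (directly, or every symbol in it is nullable)
Nullable: {A, S}


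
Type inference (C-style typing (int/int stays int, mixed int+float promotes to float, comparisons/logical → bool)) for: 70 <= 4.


Operand types: int <= int
Rule: comparison yields bool
Result type: bool


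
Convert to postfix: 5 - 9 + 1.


Left to right (same or higher precedence on left)
Postfix: 5 9 - 1 +


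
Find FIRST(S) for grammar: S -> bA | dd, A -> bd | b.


Per alternative of S: FIRST(bA) = {b}; FIRST(dd) = {d}
FIRST(S) = {b, d}


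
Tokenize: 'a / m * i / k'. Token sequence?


Scan left to right, longest-match per lexeme
Tokens: ID(a), OP(/), ID(m), OP(*), ID(i), OP(/), ID(k)


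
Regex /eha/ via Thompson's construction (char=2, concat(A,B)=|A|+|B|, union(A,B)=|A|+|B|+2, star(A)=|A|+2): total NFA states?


Syntax tree has 3 char leaf(s), 0 union(s), 0 star(s)
chars contribute 3×2 = 6; each union adds +2; each star adds +2
Total: 6 + 0 + 0 = 6 states


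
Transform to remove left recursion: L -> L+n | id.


Left-recursive alternatives: L+n; non-recursive: id
Introduce L': L -> idL', L' -> +nL' | ε


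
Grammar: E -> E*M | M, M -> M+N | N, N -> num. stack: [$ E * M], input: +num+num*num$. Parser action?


'+' can extend M; shift to build M -> M+N
Action: shift


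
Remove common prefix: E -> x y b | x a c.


Common prefix: 'x'
Factored: E -> x E', E' -> y b | a c


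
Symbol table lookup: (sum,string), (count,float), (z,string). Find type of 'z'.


Lookup 'z' → type string


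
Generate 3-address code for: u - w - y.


Break into single-operator statements:
t1 = u - w
t2 = t1 - y


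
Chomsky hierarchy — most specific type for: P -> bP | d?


Right-linear: every RHS is a terminal or a terminal followed by one nonterminal
Classification: Type 3 (Regular)


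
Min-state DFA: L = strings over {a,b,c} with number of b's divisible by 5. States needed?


Track (count of b) mod 5: states 0..4, accept at 0
Minimal DFA: 5 states


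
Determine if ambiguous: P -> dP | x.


right-linear, alternatives start with distinct terminals 'd' vs 'x': unique leftmost derivation
Unambiguous
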